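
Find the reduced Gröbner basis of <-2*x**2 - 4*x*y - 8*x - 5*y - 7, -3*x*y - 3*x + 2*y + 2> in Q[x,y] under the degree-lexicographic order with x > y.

This is the nonlinear analogue of row-reducing a linear system.

f_1 = -2*x**2 - 4*x*y - 8*x - 5*y - 7, LT = x**2.
f_2 = -3*x*y - 3*x + 2*y + 2, LT = x*y.

S(f_1,f_2): lcm = x**2*y. S = 2*x*y**2 - x**2 + 14/3*x*y + 5/2*y**2 + 2/3*x + 7/2*y.
  leading term x*y**2: subtract (-2/3*y)·f_2 from 2*x*y**2 - x**2 + 14/3*x*y + 5/2*y**2 + 2/3*x + 7/2*y → -x**2 + 8/3*x*y + 23/6*y**2 + 2/3*x + 29/6*y
  leading term x**2: subtract (1/2)·f_1 from -x**2 + 8/3*x*y + 23/6*y**2 + 2/3*x + 29/6*y → 14/3*x*y + 23/6*y**2 + 14/3*x + 22/3*y + 7/2
  leading term x*y: subtract (-14/9)·f_2 from 14/3*x*y + 23/6*y**2 + 14/3*x + 22/3*y + 7/2 → 23/6*y**2 + 94/9*y + 119/18
  leading term y**2: no divisor's leading term divides it; move 23/6*y**2 to the remainder.
  leading term y: no divisor's leading term divides it; move 94/9*y to the remainder.
  leading term 1: no divisor's leading term divides it; move 119/18 to the remainder.
  remainder 23/6*y**2 + 94/9*y + 119/18 ≠ 0; add g_3 = 23/6*y**2 + 94/9*y + 119/18 to the basis.

The other S-polynomials (S(f_1,g_3), S(f_2,g_3)) all reduce to 0 modulo the current basis, so we have a Gröbner basis.

G = {x**2 + 2*x + 23/6*y + 29/6, x*y + x - 2/3*y - 2/3, y**2 + 188/69*y + 119/69}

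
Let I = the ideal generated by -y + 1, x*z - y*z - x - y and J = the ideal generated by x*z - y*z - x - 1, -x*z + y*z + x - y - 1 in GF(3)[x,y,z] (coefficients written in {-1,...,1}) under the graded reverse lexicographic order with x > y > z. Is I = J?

For a fixed monomial order, each ideal has a unique reduced Gröbner basis; comparing bases decides equality.
Buchberger on the first generating set:
f_1 = -y + 1, LT = y.
f_2 = x*z - y*z - x - y, LT = x*z.

The S-polynomials (S(f_1,f_2)) all reduce to 0 modulo the current basis, so we have a Gröbner basis.
Inter-reduce: drop elements whose leading term is divisible by another's, tail-reduce, and make monic.
Reduced Gröbner basis: {x*z - x - z - 1, y - 1}.

Buchberger on the second generating set:
h_1 = x*z - y*z - x - 1, LT = x*z.
h_2 = -x*z + y*z + x - y - 1, LT = x*z.

S(h_1,h_2): lcm = x*z. S = -y + 1.
  leading term y: no divisor's leading term divides it; move -y to the remainder.
  leading term 1: no divisor's leading term divides it; move 1 to the remainder.
  remainder -y + 1 ≠ 0; add k_3 = -y + 1 to the basis.

The other S-polynomials (S(h_1,k_3), S(h_2,k_3)) all reduce to 0 modulo the current basis, so we have a Gröbner basis.
Inter-reduce: drop elements whose leading term is divisible by another's, tail-reduce, and make monic.
Reduced Gröbner basis: {x*z - x - z - 1, y - 1}.

The two bases agree; hence the ideals are identical.

Yes, the ideals are equal.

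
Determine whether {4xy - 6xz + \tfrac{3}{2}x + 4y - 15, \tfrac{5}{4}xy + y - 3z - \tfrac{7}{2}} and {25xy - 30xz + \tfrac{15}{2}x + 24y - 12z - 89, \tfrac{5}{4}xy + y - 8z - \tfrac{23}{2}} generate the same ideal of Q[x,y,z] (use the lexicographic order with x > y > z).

No, the ideals differ.

Since reduced Gröbner bases are canonical representatives of ideals under a given ordering, it suffices to compute and compare them.
Buchberger on the first generating set:
f_1 = 4xy - 6xz + \tfrac{3}{2}x + 4y - 15, LT = xy.
f_2 = \tfrac{5}{4}xy + y - 3z - \tfrac{7}{2}, LT = xy.

S(f_1,f_2): lcm = xy. S = -\tfrac{3}{2}xz + \tfrac{3}{8}x + \tfrac{1}{5}y + \tfrac{12}{5}z - \tfrac{19}{20}.
  reduce S modulo (f_1, f_2):
  remainder -\tfrac{3}{2}xz + \tfrac{3}{8}x + \tfrac{1}{5}y + \tfrac{12}{5}z - \tfrac{19}{20} ≠ 0; add g_3 = -\tfrac{3}{2}xz + \tfrac{3}{8}x + \tfrac{1}{5}y + \tfrac{12}{5}z - \tfrac{19}{20} to the basis.

S(f_1,g_3): lcm = xyz. S = \tfrac{1}{4}xy - \tfrac{3}{2}xz^{2} + \tfrac{3}{8}xz + \tfrac{2}{15}y^{2} + \tfrac{13}{5}yz - \tfrac{19}{30}y - \tfrac{15}{4}z.
  reduce S modulo (f_1, f_2, g_3):
  remainder \tfrac{2}{15}y^{2} + \tfrac{12}{5}yz - \tfrac{5}{6}y - \tfrac{12}{5}z^{2} - \tfrac{11}{5}z + \tfrac{7}{10} ≠ 0; add g_4 = \tfrac{2}{15}y^{2} + \tfrac{12}{5}yz - \tfrac{5}{6}y - \tfrac{12}{5}z^{2} - \tfrac{11}{5}z + \tfrac{7}{10} to the basis.

The other S-polynomials (S(f_2,g_3), S(f_1,g_4), S(f_2,g_4), S(g_3,g_4)) all reduce to 0 modulo the current basis, so we have a Gröbner basis.
Inter-reduce: drop elements whose leading term is divisible by another's, tail-reduce, and make monic.
Reduced Gröbner basis: {xy + \tfrac{4}{5}y - \tfrac{12}{5}z - \tfrac{14}{5}, xz - \tfrac{1}{4}x - \tfrac{2}{15}y - \tfrac{8}{5}z + \tfrac{19}{30}, y^{2} + 18yz - \tfrac{25}{4}y - 18z^{2} - \tfrac{33}{2}z + \tfrac{21}{4}}.

Buchberger on the second generating set:
h_1 = 25xy - 30xz + \tfrac{15}{2}x + 24y - 12z - 89, LT = xy.
h_2 = \tfrac{5}{4}xy + y - 8z - \tfrac{23}{2}, LT = xy.

S(h_1,h_2): lcm = xy. S = -\tfrac{6}{5}xz + \tfrac{3}{10}x + \tfrac{4}{25}y + \tfrac{148}{25}z + \tfrac{141}{25}.
  reduce S modulo (h_1, h_2):
  remainder -\tfrac{6}{5}xz + \tfrac{3}{10}x + \tfrac{4}{25}y + \tfrac{148}{25}z + \tfrac{141}{25} ≠ 0; add k_3 = -\tfrac{6}{5}xz + \tfrac{3}{10}x + \tfrac{4}{25}y + \tfrac{148}{25}z + \tfrac{141}{25} to the basis.

S(h_1,k_3): lcm = xyz. S = \tfrac{1}{4}xy - \tfrac{6}{5}xz^{2} + \tfrac{3}{10}xz + \tfrac{2}{15}y^{2} + \tfrac{442}{75}yz + \tfrac{47}{10}y - \tfrac{12}{25}z^{2} - \tfrac{89}{25}z.
  reduce S modulo (h_1, h_2, k_3):
  remainder \tfrac{2}{15}y^{2} + \tfrac{86}{15}yz + \tfrac{9}{2}y - \tfrac{32}{5}z^{2} - \tfrac{38}{5}z + \tfrac{23}{10} ≠ 0; add k_4 = \tfrac{2}{15}y^{2} + \tfrac{86}{15}yz + \tfrac{9}{2}y - \tfrac{32}{5}z^{2} - \tfrac{38}{5}z + \tfrac{23}{10} to the basis.

The other S-polynomials (S(h_2,k_3), S(h_1,k_4), S(h_2,k_4), S(k_3,k_4)) all reduce to 0 modulo the current basis, so we have a Gröbner basis.
Inter-reduce: drop elements whose leading term is divisible by another's, tail-reduce, and make monic.
Reduced Gröbner basis: {xy + \tfrac{4}{5}y - \tfrac{32}{5}z - \tfrac{46}{5}, xz - \tfrac{1}{4}x - \tfrac{2}{15}y - \tfrac{74}{15}z - \tfrac{47}{10}, y^{2} + 43yz + \tfrac{135}{4}y - 48z^{2} - 57z + \tfrac{69}{4}}.

The bases are distinct; the ideals are different.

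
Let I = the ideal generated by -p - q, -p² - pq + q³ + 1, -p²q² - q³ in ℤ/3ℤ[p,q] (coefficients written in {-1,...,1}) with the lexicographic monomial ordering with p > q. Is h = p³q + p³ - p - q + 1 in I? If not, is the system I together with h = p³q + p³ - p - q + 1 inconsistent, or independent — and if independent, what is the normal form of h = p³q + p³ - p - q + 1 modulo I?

First compute the reduced Gröbner basis of I by Buchberger's algorithm.
f_1 = -p - q, LT = p.
f_2 = -p² - pq + q³ + 1, LT = p².
f_3 = -p²q² - q³, LT = p²q².

S(f_1,f_2): lcm = p². S = q³ + 1.
  reduce S modulo (f_1, f_2, f_3):
  remainder q³ + 1 ≠ 0; add k_4 = q³ + 1 to the basis.

S(f_1,f_3): lcm = p²q². S = pq³ - q³.
  reduce S modulo (f_1, f_2, f_3, k_4):
  remainder q + 1 ≠ 0; add k_5 = q + 1 to the basis.

The other S-polynomials (S(f_2,f_3), S(f_1,k_4), S(f_2,k_4), S(f_3,k_4), S(f_1,k_5), S(f_2,k_5), S(f_3,k_5), S(k_4,k_5)) all reduce to 0 modulo the current basis, so we have a Gröbner basis.
Inter-reduce: drop elements whose leading term is divisible by another's, tail-reduce, and make monic.
Reduced Gröbner basis: {p - 1, q + 1}.
Label its elements g_1 = p - 1, g_2 = q + 1.

Reduce h = p³q + p³ - p - q + 1 modulo G:
  leading term p³q: subtract (p²q)·g_1 from p³q + p³ - p - q + 1 → p³ + p²q - p - q + 1
  leading term p³: subtract (p²)·g_1 from p³ + p²q - p - q + 1 → p²q + p² - p - q + 1
  leading term p²q: subtract (pq)·g_1 from p²q + p² - p - q + 1 → p² + pq - p - q + 1
  leading term p²: subtract (p)·g_1 from p² + pq - p - q + 1 → pq - q + 1
  leading term pq: subtract (q)·g_1 from pq - q + 1 → 1
  leading term 1: no divisor's leading term divides it; move 1 to the remainder.
  normal form = 1.
The normal form is nonzero, so h ∉ I. Since h minus its normal form lies in I, I + (h) = I + (r) where r = 1; decide whether this ideal is the whole ring.
Here r = 1 is a nonzero constant, hence a unit: 1 ∈ I + (h), the Gröbner basis of I + (h) is {1}, and the enlarged system has no common solution — adjoining h is inconsistent.

The remainder on division by a Gröbner basis is unique — it is the normal form.

Adjoining p³q + p³ - p - q + 1 makes the ideal the whole ring: the system is inconsistent.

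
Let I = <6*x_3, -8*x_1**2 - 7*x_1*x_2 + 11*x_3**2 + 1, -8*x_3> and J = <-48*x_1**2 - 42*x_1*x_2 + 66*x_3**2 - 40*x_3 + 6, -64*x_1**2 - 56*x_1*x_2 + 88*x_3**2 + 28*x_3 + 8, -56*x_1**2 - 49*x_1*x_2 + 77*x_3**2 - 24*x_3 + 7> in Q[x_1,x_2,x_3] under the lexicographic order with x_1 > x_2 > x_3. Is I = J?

Two ideals are equal iff their reduced Gröbner bases coincide (the reduced basis is unique for a fixed ordering).
Buchberger on the first generating set:
f_1 = 6*x_3, LT = x_3.
f_2 = -8*x_1**2 - 7*x_1*x_2 + 11*x_3**2 + 1, LT = x_1**2.
f_3 = -8*x_3, LT = x_3.

The S-polynomials (S(f_1,f_2), S(f_1,f_3), S(f_2,f_3)) all reduce to 0 modulo the current basis, so we have a Gröbner basis.
Inter-reduce: drop elements whose leading term is divisible by another's, tail-reduce, and make monic.
Reduced Gröbner basis: {x_1**2 + 7/8*x_1*x_2 - 1/8, x_3}.

Buchberger on the second generating set:
h_1 = -48*x_1**2 - 42*x_1*x_2 + 66*x_3**2 - 40*x_3 + 6, LT = x_1**2.
h_2 = -64*x_1**2 - 56*x_1*x_2 + 88*x_3**2 + 28*x_3 + 8, LT = x_1**2.
h_3 = -56*x_1**2 - 49*x_1*x_2 + 77*x_3**2 - 24*x_3 + 7, LT = x_1**2.

S(h_1,h_2): lcm = x_1**2. S = 61/48*x_3.
  reduce S modulo (h_1, h_2, h_3):
  remainder 61/48*x_3 ≠ 0; add k_4 = 61/48*x_3 to the basis.

The other S-polynomials (S(h_1,h_3), S(h_2,h_3), S(h_1,k_4), S(h_2,k_4), S(h_3,k_4)) all reduce to 0 modulo the current basis, so we have a Gröbner basis.
Inter-reduce: drop elements whose leading term is divisible by another's, tail-reduce, and make monic.
Reduced Gröbner basis: {x_1**2 + 7/8*x_1*x_2 - 1/8, x_3}.

Same reduced basis, so the two generating sets span the same ideal.

Yes, the ideals are equal.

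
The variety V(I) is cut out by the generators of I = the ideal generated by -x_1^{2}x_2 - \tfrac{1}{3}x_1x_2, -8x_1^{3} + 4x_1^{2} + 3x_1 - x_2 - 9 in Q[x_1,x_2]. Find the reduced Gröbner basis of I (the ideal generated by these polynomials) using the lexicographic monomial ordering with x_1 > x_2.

Buchberger's algorithm terminates because the ascending chain of leading-term ideals stabilizes.

f_1 = -x_1^{2}x_2 - \tfrac{1}{3}x_1x_2, LT = x_1^{2}x_2.
f_2 = -8x_1^{3} + 4x_1^{2} + 3x_1 - x_2 - 9, LT = x_1^{3}.

S(f_1,f_2): lcm = x_1^{3}x_2. S = \tfrac{5}{6}x_1^{2}x_2 + \tfrac{3}{8}x_1x_2 - \tfrac{1}{8}x_2^{2} - \tfrac{9}{8}x_2.
  leading term x_1^{2}x_2: subtract (-\tfrac{5}{6})·f_1 from \tfrac{5}{6}x_1^{2}x_2 + \tfrac{3}{8}x_1x_2 - \tfrac{1}{8}x_2^{2} - \tfrac{9}{8}x_2 → \tfrac{7}{72}x_1x_2 - \tfrac{1}{8}x_2^{2} - \tfrac{9}{8}x_2
  leading term x_1x_2: no divisor's leading term divides it; move \tfrac{7}{72}x_1x_2 to the remainder.
  leading term x_2^{2}: no divisor's leading term divides it; move -\tfrac{1}{8}x_2^{2} to the remainder.
  leading term x_2: no divisor's leading term divides it; move -\tfrac{9}{8}x_2 to the remainder.
  remainder \tfrac{7}{72}x_1x_2 - \tfrac{1}{8}x_2^{2} - \tfrac{9}{8}x_2 ≠ 0; add g_3 = \tfrac{7}{72}x_1x_2 - \tfrac{1}{8}x_2^{2} - \tfrac{9}{8}x_2 to the basis.

S(f_1,g_3): lcm = x_1^{2}x_2. S = \tfrac{9}{7}x_1x_2^{2} + \tfrac{250}{21}x_1x_2.
  leading term x_1x_2^{2}: subtract (\tfrac{648}{49}x_2)·g_3 from \tfrac{9}{7}x_1x_2^{2} + \tfrac{250}{21}x_1x_2 → \tfrac{250}{21}x_1x_2 + \tfrac{81}{49}x_2^{3} + \tfrac{729}{49}x_2^{2}
  leading term x_1x_2: subtract (\tfrac{6000}{49})·g_3 from \tfrac{250}{21}x_1x_2 + \tfrac{81}{49}x_2^{3} + \tfrac{729}{49}x_2^{2} → \tfrac{81}{49}x_2^{3} + \tfrac{1479}{49}x_2^{2} + \tfrac{6750}{49}x_2
  leading term x_2^{3}: no divisor's leading term divides it; move \tfrac{81}{49}x_2^{3} to the remainder.
  leading term x_2^{2}: no divisor's leading term divides it; move \tfrac{1479}{49}x_2^{2} to the remainder.
  leading term x_2: no divisor's leading term divides it; move \tfrac{6750}{49}x_2 to the remainder.
  remainder \tfrac{81}{49}x_2^{3} + \tfrac{1479}{49}x_2^{2} + \tfrac{6750}{49}x_2 ≠ 0; add g_4 = \tfrac{81}{49}x_2^{3} + \tfrac{1479}{49}x_2^{2} + \tfrac{6750}{49}x_2 to the basis.

The other S-polynomials (S(f_2,g_3), S(f_1,g_4), S(f_2,g_4), S(g_3,g_4)) all reduce to 0 modulo the current basis, so we have a Gröbner basis.
Inter-reduce: drop elements whose leading term is divisible by another's, tail-reduce, and make monic.

G = {x_1^{3} - \tfrac{1}{2}x_1^{2} - \tfrac{3}{8}x_1 + \tfrac{1}{8}x_2 + \tfrac{9}{8}, x_1x_2 - \tfrac{9}{7}x_2^{2} - \tfrac{81}{7}x_2, x_2^{3} + \tfrac{493}{27}x_2^{2} + \tfrac{250}{3}x_2}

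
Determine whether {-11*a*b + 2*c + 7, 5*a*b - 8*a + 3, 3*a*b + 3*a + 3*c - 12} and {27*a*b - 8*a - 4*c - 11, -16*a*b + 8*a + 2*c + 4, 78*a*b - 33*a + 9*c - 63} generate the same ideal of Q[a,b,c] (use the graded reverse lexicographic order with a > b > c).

Yes, the ideals are equal.

Since reduced Gröbner bases are canonical representatives of ideals under a given ordering, it suffices to compute and compare them.
Buchberger on the first generating set:
f_1 = -11*a*b + 2*c + 7, LT = a*b.
f_2 = 5*a*b - 8*a + 3, LT = a*b.
f_3 = 3*a*b + 3*a + 3*c - 12, LT = a*b.

S(f_1,f_2): lcm = a*b. S = 8/5*a - 2/11*c - 68/55.
  reduce S modulo (f_1, f_2, f_3):
  remainder 8/5*a - 2/11*c - 68/55 ≠ 0; add g_4 = 8/5*a - 2/11*c - 68/55 to the basis.

S(f_1,f_3): lcm = a*b. S = -a - 13/11*c + 37/11.
  reduce S modulo (f_1, f_2, f_3, g_4):
  remainder -57/44*c + 57/22 ≠ 0; add g_5 = -57/44*c + 57/22 to the basis.

S(f_1,g_4): lcm = a*b. S = 5/44*b*c + 17/22*b - 2/11*c - 7/11.
  reduce S modulo (f_1, f_2, f_3, g_4, g_5):
  remainder b - 1 ≠ 0; add g_6 = b - 1 to the basis.

The other S-polynomials (S(f_2,f_3), S(f_2,g_4), S(f_3,g_4), S(f_1,g_5), S(f_2,g_5), S(f_3,g_5), S(g_4,g_5), S(f_1,g_6), S(f_2,g_6), S(f_3,g_6), S(g_4,g_6), S(g_5,g_6)) all reduce to 0 modulo the current basis, so we have a Gröbner basis.
Inter-reduce: drop elements whose leading term is divisible by another's, tail-reduce, and make monic.
Reduced Gröbner basis: {a - 1, b - 1, c - 2}.

Buchberger on the second generating set:
h_1 = 27*a*b - 8*a - 4*c - 11, LT = a*b.
h_2 = -16*a*b + 8*a + 2*c + 4, LT = a*b.
h_3 = 78*a*b - 33*a + 9*c - 63, LT = a*b.

S(h_1,h_2): lcm = a*b. S = 11/54*a - 5/216*c - 17/108.
  reduce S modulo (h_1, h_2, h_3):
  remainder 11/54*a - 5/216*c - 17/108 ≠ 0; add k_4 = 11/54*a - 5/216*c - 17/108 to the basis.

S(h_1,h_3): lcm = a*b. S = 89/702*a - 185/702*c + 281/702.
  reduce S modulo (h_1, h_2, h_3, k_4):
  remainder -285/1144*c + 285/572 ≠ 0; add k_5 = -285/1144*c + 285/572 to the basis.

S(h_1,k_4): lcm = a*b. S = 5/44*b*c - 8/27*a + 17/22*b - 4/27*c - 11/27.
  reduce S modulo (h_1, h_2, h_3, k_4, k_5):
  remainder b - 1 ≠ 0; add k_6 = b - 1 to the basis.

The other S-polynomials (S(h_2,h_3), S(h_2,k_4), S(h_3,k_4), S(h_1,k_5), S(h_2,k_5), S(h_3,k_5), S(k_4,k_5), S(h_1,k_6), S(h_2,k_6), S(h_3,k_6), S(k_4,k_6), S(k_5,k_6)) all reduce to 0 modulo the current basis, so we have a Gröbner basis.
Inter-reduce: drop elements whose leading term is divisible by another's, tail-reduce, and make monic.
Reduced Gröbner basis: {a - 1, b - 1, c - 2}.

Same reduced basis, so the two generating sets span the same ideal.
The same test decides containment: I ⊆ J iff every generator of I reduces to 0 modulo a Gröbner basis of J.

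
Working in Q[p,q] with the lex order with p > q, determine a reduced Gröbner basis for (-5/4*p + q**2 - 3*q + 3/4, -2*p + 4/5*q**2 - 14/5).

f_1 = -5/4*p + q**2 - 3*q + 3/4, LT = p.
f_2 = -2*p + 4/5*q**2 - 14/5, LT = p.

S(f_1,f_2): lcm = p. S = -2/5*q**2 + 12/5*q - 2.
  leading term q**2: no divisor's leading term divides it; move -2/5*q**2 to the remainder.
  leading term q: no divisor's leading term divides it; move 12/5*q to the remainder.
  leading term 1: no divisor's leading term divides it; move -2 to the remainder.
  remainder -2/5*q**2 + 12/5*q - 2 ≠ 0; add g_3 = -2/5*q**2 + 12/5*q - 2 to the basis.

The other S-polynomials (S(f_1,g_3), S(f_2,g_3)) all reduce to 0 modulo the current basis, so we have a Gröbner basis.
Inter-reduce: drop elements whose leading term is divisible by another's, tail-reduce, and make monic.

G = {p - 12/5*q + 17/5, q**2 - 6*q + 5}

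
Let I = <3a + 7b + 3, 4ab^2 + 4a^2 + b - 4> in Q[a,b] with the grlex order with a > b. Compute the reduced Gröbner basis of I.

Buchberger's algorithm terminates because the ascending chain of leading-term ideals stabilizes.

f_1 = 3a + 7b + 3, LT = a.
f_2 = 4ab^2 + 4a^2 + b - 4, LT = ab^2.

S(f_1,f_2): lcm = ab^2. S = 7/3b^3 - a^2 + b^2 - 1/4b + 1.
  leading term b^3: no divisor's leading term divides it; move 7/3b^3 to the remainder.
  leading term a^2: subtract (-1/3a)·f_1 from -a^2 + b^2 - 1/4b + 1 → 7/3ab + b^2 + a - 1/4b + 1
  leading term ab: subtract (7/9b)·f_1 from 7/3ab + b^2 + a - 1/4b + 1 → -40/9b^2 + a - 31/12b + 1
  leading term b^2: no divisor's leading term divides it; move -40/9b^2 to the remainder.
  leading term a: subtract (1/3)·f_1 from a - 31/12b + 1 → -59/12b
  leading term b: no divisor's leading term divides it; move -59/12b to the remainder.
  remainder 7/3b^3 - 40/9b^2 - 59/12b ≠ 0; add g_3 = 7/3b^3 - 40/9b^2 - 59/12b to the basis.

S(f_1,g_3): leading monomials are coprime, so the S-polynomial reduces to 0 (Buchberger's first criterion).
S(f_2,g_3): lcm = ab^3. S = a^2b + 40/21ab^2 + 59/28ab + 1/4b^2 - b.
  leading term a^2b: subtract (1/3ab)·f_1 from a^2b + 40/21ab^2 + 59/28ab + 1/4b^2 - b → -3/7ab^2 + 31/28ab + 1/4b^2 - b
  leading term ab^2: subtract (-1/7b^2)·f_1 from -3/7ab^2 + 31/28ab + 1/4b^2 - b → b^3 + 31/28ab + 19/28b^2 - b
  leading term b^3: subtract (3/7)·g_3 from b^3 + 31/28ab + 19/28b^2 - b → 31/28ab + 31/12b^2 + 31/28b
  leading term ab: subtract (31/84b)·f_1 from 31/28ab + 31/12b^2 + 31/28b → 0
  remainder 0.

Every S-polynomial of the final basis reduces to 0, so we have a Gröbner basis.
Inter-reduce: drop elements whose leading term is divisible by another's, tail-reduce, and make monic.

G = {b^3 - 40/21b^2 - 59/28b, a + 7/3b + 1}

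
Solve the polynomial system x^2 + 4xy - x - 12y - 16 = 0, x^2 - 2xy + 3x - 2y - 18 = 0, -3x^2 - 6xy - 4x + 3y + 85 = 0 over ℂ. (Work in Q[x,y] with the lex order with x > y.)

Compute a lex Gröbner basis by Buchberger's algorithm.
f_1 = x^2 + 4xy - x - 12y - 16, LT = x^2.
f_2 = x^2 - 2xy + 3x - 2y - 18, LT = x^2.
f_3 = -3x^2 - 6xy - 4x + 3y + 85, LT = x^2.

S(f_1,f_2): lcm = x^2. S = 6xy - 4x - 10y + 2.
  leading term xy: no divisor's leading term divides it; move 6xy to the remainder.
  leading term x: no divisor's leading term divides it; move -4x to the remainder.
  leading term y: no divisor's leading term divides it; move -10y to the remainder.
  leading term 1: no divisor's leading term divides it; move 2 to the remainder.
  remainder 6xy - 4x - 10y + 2 ≠ 0; add h_4 = 6xy - 4x - 10y + 2 to the basis.

S(f_1,f_3): lcm = x^2. S = 2xy - 7/3x - 11y + 37/3.
  leading term xy: subtract (1/3)·h_4 from 2xy - 7/3x - 11y + 37/3 → -x - 23/3y + 35/3
  leading term x: no divisor's leading term divides it; move -x to the remainder.
  leading term y: no divisor's leading term divides it; move -23/3y to the remainder.
  leading term 1: no divisor's leading term divides it; move 35/3 to the remainder.
  remainder -x - 23/3y + 35/3 ≠ 0; add h_5 = -x - 23/3y + 35/3 to the basis.

S(f_1,h_4): lcm = x^2y. S = 2/3x^2 + 4xy^2 + 2/3xy - 1/3x - 12y^2 - 16y.
  leading term x^2: subtract (2/3)·f_1 from 2/3x^2 + 4xy^2 + 2/3xy - 1/3x - 12y^2 - 16y → 4xy^2 - 2xy + 1/3x - 12y^2 - 8y + 32/3
  leading term xy^2: subtract (2/3y)·h_4 from 4xy^2 - 2xy + 1/3x - 12y^2 - 8y + 32/3 → 2/3xy + 1/3x - 16/3y^2 - 28/3y + 32/3
  leading term xy: subtract (1/9)·h_4 from 2/3xy + 1/3x - 16/3y^2 - 28/3y + 32/3 → 7/9x - 16/3y^2 - 74/9y + 94/9
  leading term x: subtract (-7/9)·h_5 from 7/9x - 16/3y^2 - 74/9y + 94/9 → -16/3y^2 - 383/27y + 527/27
  leading term y^2: no divisor's leading term divides it; move -16/3y^2 to the remainder.
  leading term y: no divisor's leading term divides it; move -383/27y to the remainder.
  leading term 1: no divisor's leading term divides it; move 527/27 to the remainder.
  remainder -16/3y^2 - 383/27y + 527/27 ≠ 0; add h_6 = -16/3y^2 - 383/27y + 527/27 to the basis.

S(f_3,h_4): lcm = x^2y. S = 2/3x^2 + 2xy^2 + 3xy - 1/3x - y^2 - 85/3y.
  leading term x^2: subtract (2/3)·f_1 from 2/3x^2 + 2xy^2 + 3xy - 1/3x - y^2 - 85/3y → 2xy^2 + 1/3xy + 1/3x - y^2 - 61/3y + 32/3
  leading term xy^2: subtract (1/3y)·h_4 from 2xy^2 + 1/3xy + 1/3x - y^2 - 61/3y + 32/3 → 5/3xy + 1/3x + 7/3y^2 - 21y + 32/3
  leading term xy: subtract (5/18)·h_4 from 5/3xy + 1/3x + 7/3y^2 - 21y + 32/3 → 13/9x + 7/3y^2 - 164/9y + 91/9
  leading term x: subtract (-13/9)·h_5 from 13/9x + 7/3y^2 - 164/9y + 91/9 → 7/3y^2 - 791/27y + 728/27
  leading term y^2: subtract (-7/16)·h_6 from 7/3y^2 - 791/27y + 728/27 → -15337/432y + 15337/432
  leading term y: no divisor's leading term divides it; move -15337/432y to the remainder.
  leading term 1: no divisor's leading term divides it; move 15337/432 to the remainder.
  remainder -15337/432y + 15337/432 ≠ 0; add h_7 = -15337/432y + 15337/432 to the basis.

The other S-polynomials (S(f_2,f_3), S(f_2,h_4), S(f_1,h_5), S(f_2,h_5), S(f_3,h_5), S(h_4,h_5), S(f_1,h_6), S(f_2,h_6), S(f_3,h_6), S(h_4,h_6), S(h_5,h_6), S(f_1,h_7), S(f_2,h_7), S(f_3,h_7), S(h_4,h_7), S(h_5,h_7), S(h_6,h_7)) all reduce to 0 modulo the current basis, so we have a Gröbner basis.
Inter-reduce: drop elements whose leading term is divisible by another's, tail-reduce, and make monic.
Reduced Gröbner basis: {x - 4, y - 1}.

The lex basis is triangular: the last element involves only y. Solving y - 1 = 0 gives y ∈ {1}; substituting each value into the earlier elements determines the remaining variables.
  y = 1: the earlier basis element becomes x - 4 = 0, giving x = 4 — point (4, 1).
Each listed point satisfies every original equation (direct substitution).

{(4, 1)}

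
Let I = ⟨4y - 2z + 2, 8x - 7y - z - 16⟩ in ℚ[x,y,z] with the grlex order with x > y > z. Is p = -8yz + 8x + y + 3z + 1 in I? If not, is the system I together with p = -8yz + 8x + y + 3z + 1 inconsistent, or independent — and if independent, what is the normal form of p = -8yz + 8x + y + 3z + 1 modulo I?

First compute the reduced Gröbner basis of I by Buchberger's algorithm.
f_1 = 4y - 2z + 2, LT = y.
f_2 = 8x - 7y - z - 16, LT = x.

S(f_1,f_2): leading monomials are coprime, so the S-polynomial reduces to 0 (Buchberger's first criterion).
Every S-polynomial of the final basis reduces to 0, so we have a Gröbner basis.
Inter-reduce: drop elements whose leading term is divisible by another's, tail-reduce, and make monic.
Reduced Gröbner basis: {x - 9/16z - 25/16, y - ½z + ½}.
Label its elements g_1 = x - 9/16z - 25/16, g_2 = y - ½z + ½.

Reduce p = -8yz + 8x + y + 3z + 1 modulo G:
  leading term yz: subtract (-8z)·g_2 from -8yz + 8x + y + 3z + 1 → -4z² + 8x + y + 7z + 1
  leading term z²: no divisor's leading term divides it; move -4z² to the remainder.
  leading term x: subtract (8)·g_1 from 8x + y + 7z + 1 → y + 23/2z + 27/2
  leading term y: subtract (1)·g_2 from y + 23/2z + 27/2 → 12z + 13
  leading term z: no divisor's leading term divides it; move 12z to the remainder.
  leading term 1: no divisor's leading term divides it; move 13 to the remainder.
  normal form = -4z² + 12z + 13.
The normal form is nonzero, so p ∉ I. Since p minus its normal form lies in I, I + (p) = I + (r) where r = -4z² + 12z + 13; decide whether this ideal is the whole ring.
Run Buchberger on G together with r (pairs among the g_i already reduce to 0 since G is a Gröbner basis):
g_1 = x - 9/16z - 25/16, LT = x.
g_2 = y - ½z + ½, LT = y.
r = -4z² + 12z + 13, LT = z².

S(g_1,g_2): leading monomials are coprime, so the S-polynomial reduces to 0 (Buchberger's first criterion).
S(g_1,r): leading monomials are coprime, so the S-polynomial reduces to 0 (Buchberger's first criterion).
S(g_2,r): leading monomials are coprime, so the S-polynomial reduces to 0 (Buchberger's first criterion).
Every S-polynomial of the final basis reduces to 0, so we have a Gröbner basis.
Inter-reduce: drop elements whose leading term is divisible by another's, tail-reduce, and make monic.
Reduced Gröbner basis: {z² - 3z - 13/4, x - 9/16z - 25/16, y - ½z + ½}.
The reduced Gröbner basis of I + (p) is {z² - 3z - 13/4, x - 9/16z - 25/16, y - ½z + ½} ≠ {1}, a proper ideal, so the enlarged system stays consistent: p is independent of I, with normal form -4z² + 12z + 13.

-8yz + 8x + y + 3z + 1 is independent of I; its normal form modulo I is -4z² + 12z + 13.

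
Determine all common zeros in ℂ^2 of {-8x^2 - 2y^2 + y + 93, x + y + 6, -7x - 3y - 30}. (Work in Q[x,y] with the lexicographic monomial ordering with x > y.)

Compute a lex Gröbner basis by Buchberger's algorithm.
f_1 = -8x^2 - 2y^2 + y + 93, LT = x^2.
f_2 = x + y + 6, LT = x.
f_3 = -7x - 3y - 30, LT = x.

S(f_1,f_2): lcm = x^2. S = -xy - 6x + 1/4y^2 - 1/8y - 93/8.
  leading term xy: subtract (-y)·f_2 from -xy - 6x + 1/4y^2 - 1/8y - 93/8 → -6x + 5/4y^2 + 47/8y - 93/8
  leading term x: subtract (-6)·f_2 from -6x + 5/4y^2 + 47/8y - 93/8 → 5/4y^2 + 95/8y + 195/8
  leading term y^2: no divisor's leading term divides it; move 5/4y^2 to the remainder.
  leading term y: no divisor's leading term divides it; move 95/8y to the remainder.
  leading term 1: no divisor's leading term divides it; move 195/8 to the remainder.
  remainder 5/4y^2 + 95/8y + 195/8 ≠ 0; add h_4 = 5/4y^2 + 95/8y + 195/8 to the basis.

S(f_1,f_3): lcm = x^2. S = -3/7xy - 30/7x + 1/4y^2 - 1/8y - 93/8.
  leading term xy: subtract (-3/7y)·f_2 from -3/7xy - 30/7x + 1/4y^2 - 1/8y - 93/8 → -30/7x + 19/28y^2 + 137/56y - 93/8
  leading term x: subtract (-30/7)·f_2 from -30/7x + 19/28y^2 + 137/56y - 93/8 → 19/28y^2 + 377/56y + 789/56
  leading term y^2: subtract (19/35)·h_4 from 19/28y^2 + 377/56y + 789/56 → 2/7y + 6/7
  leading term y: no divisor's leading term divides it; move 2/7y to the remainder.
  leading term 1: no divisor's leading term divides it; move 6/7 to the remainder.
  remainder 2/7y + 6/7 ≠ 0; add h_5 = 2/7y + 6/7 to the basis.

The other S-polynomials (S(f_2,f_3), S(f_1,h_4), S(f_2,h_4), S(f_3,h_4), S(f_1,h_5), S(f_2,h_5), S(f_3,h_5), S(h_4,h_5)) all reduce to 0 modulo the current basis, so we have a Gröbner basis.
Inter-reduce: drop elements whose leading term is divisible by another's, tail-reduce, and make monic.
Reduced Gröbner basis: {x + 3, y + 3}.

The lex basis is triangular: the last element involves only y. Solving y + 3 = 0 gives y ∈ {-3}; substituting each value into the earlier elements determines the remaining variables.
  y = -3: the earlier basis element becomes x + 3 = 0, giving x = -3 — point (-3, -3).
Check: every point annihilates each of the original generators.
This is the nonlinear analogue of row-reducing a linear system.

{(-3, -3)}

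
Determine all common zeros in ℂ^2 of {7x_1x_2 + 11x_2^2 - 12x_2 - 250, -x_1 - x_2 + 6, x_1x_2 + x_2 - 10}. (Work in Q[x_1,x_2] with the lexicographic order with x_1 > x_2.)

{(1, 5)}

Compute a lex Gröbner basis by Buchberger's algorithm.
f_1 = 7x_1x_2 + 11x_2^2 - 12x_2 - 250, LT = x_1x_2.
f_2 = -x_1 - x_2 + 6, LT = x_1.
f_3 = x_1x_2 + x_2 - 10, LT = x_1x_2.

S(f_1,f_2): lcm = x_1x_2. S = 4/7x_2^2 + 30/7x_2 - 250/7.
  leading term x_2^2: no divisor's leading term divides it; move 4/7x_2^2 to the remainder.
  leading term x_2: no divisor's leading term divides it; move 30/7x_2 to the remainder.
  leading term 1: no divisor's leading term divides it; move -250/7 to the remainder.
  remainder 4/7x_2^2 + 30/7x_2 - 250/7 ≠ 0; add h_4 = 4/7x_2^2 + 30/7x_2 - 250/7 to the basis.

S(f_1,f_3): lcm = x_1x_2. S = 11/7x_2^2 - 19/7x_2 - 180/7.
  leading term x_2^2: subtract (11/4)·h_4 from 11/7x_2^2 - 19/7x_2 - 180/7 → -29/2x_2 + 145/2
  leading term x_2: no divisor's leading term divides it; move -29/2x_2 to the remainder.
  leading term 1: no divisor's leading term divides it; move 145/2 to the remainder.
  remainder -29/2x_2 + 145/2 ≠ 0; add h_5 = -29/2x_2 + 145/2 to the basis.

The other S-polynomials (S(f_2,f_3), S(f_1,h_4), S(f_2,h_4), S(f_3,h_4), S(f_1,h_5), S(f_2,h_5), S(f_3,h_5), S(h_4,h_5)) all reduce to 0 modulo the current basis, so we have a Gröbner basis.
Inter-reduce: drop elements whose leading term is divisible by another's, tail-reduce, and make monic.
Reduced Gröbner basis: {x_1 - 1, x_2 - 5}.

From the last basis element, x_2 - 5 = 0, so x_2 takes values in {5}. Each choice, substituted upward through the basis, yields the corresponding point(s) of the solution set.
  x_2 = 5: the earlier basis element becomes x_1 - 1 = 0, giving x_1 = 1 — point (1, 5).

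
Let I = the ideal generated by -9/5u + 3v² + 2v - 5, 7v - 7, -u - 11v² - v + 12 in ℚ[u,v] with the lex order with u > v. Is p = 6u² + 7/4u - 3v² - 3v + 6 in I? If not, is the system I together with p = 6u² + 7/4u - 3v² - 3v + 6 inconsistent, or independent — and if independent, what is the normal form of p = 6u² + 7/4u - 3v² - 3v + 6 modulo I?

First compute the reduced Gröbner basis of I by Buchberger's algorithm.
f_1 = -9/5u + 3v² + 2v - 5, LT = u.
f_2 = 7v - 7, LT = v.
f_3 = -u - 11v² - v + 12, LT = u.

The S-polynomials (S(f_1,f_2), S(f_1,f_3), S(f_2,f_3)) all reduce to 0 modulo the current basis, so we have a Gröbner basis.
Inter-reduce: drop elements whose leading term is divisible by another's, tail-reduce, and make monic.
Reduced Gröbner basis: {u, v - 1}.
Label its elements g_1 = u, g_2 = v - 1.

Reduce p = 6u² + 7/4u - 3v² - 3v + 6 modulo G:
  leading term u²: subtract (6u)·g_1 from 6u² + 7/4u - 3v² - 3v + 6 → 7/4u - 3v² - 3v + 6
  leading term u: subtract (7/4)·g_1 from 7/4u - 3v² - 3v + 6 → -3v² - 3v + 6
  leading term v²: subtract (-3v)·g_2 from -3v² - 3v + 6 → -6v + 6
  leading term v: subtract (-6)·g_2 from -6v + 6 → 0
  normal form = 0.
Since the normal form is 0, p ∈ I.

The remainder on division by a Gröbner basis is unique — it is the normal form.

6u² + 7/4u - 3v² - 3v + 6 lies in I (it reduces to 0).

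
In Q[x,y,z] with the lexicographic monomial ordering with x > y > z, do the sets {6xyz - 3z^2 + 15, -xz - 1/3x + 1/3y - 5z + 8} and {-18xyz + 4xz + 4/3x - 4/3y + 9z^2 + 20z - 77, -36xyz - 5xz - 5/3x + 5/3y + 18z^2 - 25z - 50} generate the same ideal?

Yes, the ideals are equal.

Since reduced Gröbner bases are canonical representatives of ideals under a given ordering, it suffices to compute and compare them.
Buchberger on the first generating set:
f_1 = 6xyz - 3z^2 + 15, LT = xyz.
f_2 = -xz - 1/3x + 1/3y - 5z + 8, LT = xz.

S(f_1,f_2): lcm = xyz. S = -1/3xy + 1/3y^2 - 5yz + 8y - 1/2z^2 + 5/2.
  leading term xy: no divisor's leading term divides it; move -1/3xy to the remainder.
  leading term y^2: no divisor's leading term divides it; move 1/3y^2 to the remainder.
  leading term yz: no divisor's leading term divides it; move -5yz to the remainder.
  leading term y: no divisor's leading term divides it; move 8y to the remainder.
  leading term z^2: no divisor's leading term divides it; move -1/2z^2 to the remainder.
  leading term 1: no divisor's leading term divides it; move 5/2 to the remainder.
  remainder -1/3xy + 1/3y^2 - 5yz + 8y - 1/2z^2 + 5/2 ≠ 0; add g_3 = -1/3xy + 1/3y^2 - 5yz + 8y - 1/2z^2 + 5/2 to the basis.

S(f_1,g_3): lcm = xyz. S = y^2z - 15yz^2 + 24yz - 3/2z^3 - 1/2z^2 + 15/2z + 5/2.
  leading term y^2z: no divisor's leading term divides it; move y^2z to the remainder.
  leading term yz^2: no divisor's leading term divides it; move -15yz^2 to the remainder.
  leading term yz: no divisor's leading term divides it; move 24yz to the remainder.
  leading term z^3: no divisor's leading term divides it; move -3/2z^3 to the remainder.
  leading term z^2: no divisor's leading term divides it; move -1/2z^2 to the remainder.
  leading term z: no divisor's leading term divides it; move 15/2z to the remainder.
  leading term 1: no divisor's leading term divides it; move 5/2 to the remainder.
  remainder y^2z - 15yz^2 + 24yz - 3/2z^3 - 1/2z^2 + 15/2z + 5/2 ≠ 0; add g_4 = y^2z - 15yz^2 + 24yz - 3/2z^3 - 1/2z^2 + 15/2z + 5/2 to the basis.

The other S-polynomials (S(f_2,g_3), S(f_1,g_4), S(f_2,g_4), S(g_3,g_4)) all reduce to 0 modulo the current basis, so we have a Gröbner basis.
Inter-reduce: drop elements whose leading term is divisible by another's, tail-reduce, and make monic.
Reduced Gröbner basis: {xy - y^2 + 15yz - 24y + 3/2z^2 - 15/2, xz + 1/3x - 1/3y + 5z - 8, y^2z - 15yz^2 + 24yz - 3/2z^3 - 1/2z^2 + 15/2z + 5/2}.

Buchberger on the second generating set:
h_1 = -18xyz + 4xz + 4/3x - 4/3y + 9z^2 + 20z - 77, LT = xyz.
h_2 = -36xyz - 5xz - 5/3x + 5/3y + 18z^2 - 25z - 50, LT = xyz.

S(h_1,h_2): lcm = xyz. S = -13/36xz - 13/108x + 13/108y - 65/36z + 26/9.
  leading term xz: no divisor's leading term divides it; move -13/36xz to the remainder.
  leading term x: no divisor's leading term divides it; move -13/108x to the remainder.
  leading term y: no divisor's leading term divides it; move 13/108y to the remainder.
  leading term z: no divisor's leading term divides it; move -65/36z to the remainder.
  leading term 1: no divisor's leading term divides it; move 26/9 to the remainder.
  remainder -13/36xz - 13/108x + 13/108y - 65/36z + 26/9 ≠ 0; add k_3 = -13/36xz - 13/108x + 13/108y - 65/36z + 26/9 to the basis.

S(h_1,k_3): lcm = xyz. S = -1/3xy - 2/9xz - 2/27x + 1/3y^2 - 5yz + 218/27y - 1/2z^2 - 10/9z + 77/18.
  leading term xy: no divisor's leading term divides it; move -1/3xy to the remainder.
  leading term xz: subtract (8/13)·k_3 from -2/9xz - 2/27x + 1/3y^2 - 5yz + 218/27y - 1/2z^2 - 10/9z + 77/18 → 1/3y^2 - 5yz + 8y - 1/2z^2 + 5/2
  leading term y^2: no divisor's leading term divides it; move 1/3y^2 to the remainder.
  leading term yz: no divisor's leading term divides it; move -5yz to the remainder.
  leading term y: no divisor's leading term divides it; move 8y to the remainder.
  leading term z^2: no divisor's leading term divides it; move -1/2z^2 to the remainder.
  leading term 1: no divisor's leading term divides it; move 5/2 to the remainder.
  remainder -1/3xy + 1/3y^2 - 5yz + 8y - 1/2z^2 + 5/2 ≠ 0; add k_4 = -1/3xy + 1/3y^2 - 5yz + 8y - 1/2z^2 + 5/2 to the basis.

S(h_1,k_4): lcm = xyz. S = -2/9xz - 2/27x + y^2z - 15yz^2 + 24yz + 2/27y - 3/2z^3 - 1/2z^2 + 115/18z + 77/18.
  leading term xz: subtract (8/13)·k_3 from -2/9xz - 2/27x + y^2z - 15yz^2 + 24yz + 2/27y - 3/2z^3 - 1/2z^2 + 115/18z + 77/18 → y^2z - 15yz^2 + 24yz - 3/2z^3 - 1/2z^2 + 15/2z + 5/2
  leading term y^2z: no divisor's leading term divides it; move y^2z to the remainder.
  leading term yz^2: no divisor's leading term divides it; move -15yz^2 to the remainder.
  leading term yz: no divisor's leading term divides it; move 24yz to the remainder.
  leading term z^3: no divisor's leading term divides it; move -3/2z^3 to the remainder.
  leading term z^2: no divisor's leading term divides it; move -1/2z^2 to the remainder.
  leading term z: no divisor's leading term divides it; move 15/2z to the remainder.
  leading term 1: no divisor's leading term divides it; move 5/2 to the remainder.
  remainder y^2z - 15yz^2 + 24yz - 3/2z^3 - 1/2z^2 + 15/2z + 5/2 ≠ 0; add k_5 = y^2z - 15yz^2 + 24yz - 3/2z^3 - 1/2z^2 + 15/2z + 5/2 to the basis.

The other S-polynomials (S(h_2,k_3), S(h_2,k_4), S(k_3,k_4), S(h_1,k_5), S(h_2,k_5), S(k_3,k_5), S(k_4,k_5)) all reduce to 0 modulo the current basis, so we have a Gröbner basis.
Inter-reduce: drop elements whose leading term is divisible by another's, tail-reduce, and make monic.
Reduced Gröbner basis: {xy - y^2 + 15yz - 24y + 3/2z^2 - 15/2, xz + 1/3x - 1/3y + 5z - 8, y^2z - 15yz^2 + 24yz - 3/2z^3 - 1/2z^2 + 15/2z + 5/2}.

These coincide, so the ideals are equal.
The same test decides containment: I ⊆ J iff every generator of I reduces to 0 modulo a Gröbner basis of J.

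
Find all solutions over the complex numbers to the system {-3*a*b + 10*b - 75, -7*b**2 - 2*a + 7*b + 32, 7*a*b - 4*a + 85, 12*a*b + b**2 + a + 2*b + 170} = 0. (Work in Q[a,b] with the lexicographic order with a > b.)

{(-5, 3)}

Compute a lex Gröbner basis by Buchberger's algorithm.
f_1 = -3*a*b + 10*b - 75, LT = a*b.
f_2 = -2*a - 7*b**2 + 7*b + 32, LT = a.
f_3 = 7*a*b - 4*a + 85, LT = a*b.
f_4 = 12*a*b + a + b**2 + 2*b + 170, LT = a*b.

S(f_1,f_2): lcm = a*b. S = -7/2*b**3 + 7/2*b**2 + 38/3*b + 25.
  leading term b**3: no divisor's leading term divides it; move -7/2*b**3 to the remainder.
  leading term b**2: no divisor's leading term divides it; move 7/2*b**2 to the remainder.
  leading term b: no divisor's leading term divides it; move 38/3*b to the remainder.
  leading term 1: no divisor's leading term divides it; move 25 to the remainder.
  remainder -7/2*b**3 + 7/2*b**2 + 38/3*b + 25 ≠ 0; add h_5 = -7/2*b**3 + 7/2*b**2 + 38/3*b + 25 to the basis.

S(f_1,f_3): lcm = a*b. S = 4/7*a - 10/3*b + 90/7.
  leading term a: subtract (-2/7)·f_2 from 4/7*a - 10/3*b + 90/7 → -2*b**2 - 4/3*b + 22
  leading term b**2: no divisor's leading term divides it; move -2*b**2 to the remainder.
  leading term b: no divisor's leading term divides it; move -4/3*b to the remainder.
  leading term 1: no divisor's leading term divides it; move 22 to the remainder.
  remainder -2*b**2 - 4/3*b + 22 ≠ 0; add h_6 = -2*b**2 - 4/3*b + 22 to the basis.

S(f_1,f_4): lcm = a*b. S = -1/12*a - 1/12*b**2 - 7/2*b + 65/6.
  leading term a: subtract (1/24)·f_2 from -1/12*a - 1/12*b**2 - 7/2*b + 65/6 → 5/24*b**2 - 91/24*b + 19/2
  leading term b**2: subtract (-5/48)·h_6 from 5/24*b**2 - 91/24*b + 19/2 → -283/72*b + 283/24
  leading term b: no divisor's leading term divides it; move -283/72*b to the remainder.
  leading term 1: no divisor's leading term divides it; move 283/24 to the remainder.
  remainder -283/72*b + 283/24 ≠ 0; add h_7 = -283/72*b + 283/24 to the basis.

The other S-polynomials (S(f_2,f_3), S(f_2,f_4), S(f_3,f_4), S(f_1,h_5), S(f_2,h_5), S(f_3,h_5), S(f_4,h_5), S(f_1,h_6), S(f_2,h_6), S(f_3,h_6), S(f_4,h_6), S(h_5,h_6), S(f_1,h_7), S(f_2,h_7), S(f_3,h_7), S(f_4,h_7), S(h_5,h_7), S(h_6,h_7)) all reduce to 0 modulo the current basis, so we have a Gröbner basis.
Inter-reduce: drop elements whose leading term is divisible by another's, tail-reduce, and make monic.
Reduced Gröbner basis: {a + 5, b - 3}.

Elimination: the polynomial b - 3 lies in the elimination ideal for b, so b ∈ {3}. For each such b, the remaining basis elements (now univariate) give the rest of the solution.
  b = 3: the earlier basis element becomes a + 5 = 0, giving a = -5 — point (-5, 3).
Check: every point annihilates each of the original generators.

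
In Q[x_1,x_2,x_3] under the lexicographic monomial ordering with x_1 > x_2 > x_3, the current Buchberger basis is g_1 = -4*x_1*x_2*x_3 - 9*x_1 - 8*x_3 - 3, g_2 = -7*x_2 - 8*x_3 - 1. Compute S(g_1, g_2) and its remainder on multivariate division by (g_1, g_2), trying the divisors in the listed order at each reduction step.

S(g_1, g_2) = -8/7*x_1*x_3**2 - 1/7*x_1*x_3 + 9/4*x_1 + 2*x_3 + 3/4; remainder on division = -8/7*x_1*x_3**2 - 1/7*x_1*x_3 + 9/4*x_1 + 2*x_3 + 3/4.

lcm(LM(g_1), LM(g_2)) = x_1*x_2*x_3.
S = (lcm/LT(g_1))·g_1 − (lcm/LT(g_2))·g_2 = -8/7*x_1*x_3**2 - 1/7*x_1*x_3 + 9/4*x_1 + 2*x_3 + 3/4.
Reduce S modulo (g_1, g_2) in that order:
  leading term x_1*x_3**2: no divisor's leading term divides it; move -8/7*x_1*x_3**2 to the remainder.
  leading term x_1*x_3: no divisor's leading term divides it; move -1/7*x_1*x_3 to the remainder.
  leading term x_1: no divisor's leading term divides it; move 9/4*x_1 to the remainder.
  leading term x_3: no divisor's leading term divides it; move 2*x_3 to the remainder.
  leading term 1: no divisor's leading term divides it; move 3/4 to the remainder.
The remainder -8/7*x_1*x_3**2 - 1/7*x_1*x_3 + 9/4*x_1 + 2*x_3 + 3/4 is nonzero, so it would be added as the next basis element.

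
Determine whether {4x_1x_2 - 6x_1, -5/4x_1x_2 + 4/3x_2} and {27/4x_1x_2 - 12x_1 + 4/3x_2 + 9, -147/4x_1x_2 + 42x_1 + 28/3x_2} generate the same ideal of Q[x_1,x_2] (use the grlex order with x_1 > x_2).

No, the ideals differ.

Two ideals are equal iff their reduced Gröbner bases coincide (the reduced basis is unique for a fixed ordering).
Buchberger on the first generating set:
f_1 = 4x_1x_2 - 6x_1, LT = x_1x_2.
f_2 = -5/4x_1x_2 + 4/3x_2, LT = x_1x_2.

S(f_1,f_2): lcm = x_1x_2. S = -3/2x_1 + 16/15x_2.
  leading term x_1: no divisor's leading term divides it; move -3/2x_1 to the remainder.
  leading term x_2: no divisor's leading term divides it; move 16/15x_2 to the remainder.
  remainder -3/2x_1 + 16/15x_2 ≠ 0; add g_3 = -3/2x_1 + 16/15x_2 to the basis.

S(f_1,g_3): lcm = x_1x_2. S = 32/45x_2^2 - 3/2x_1.
  leading term x_2^2: no divisor's leading term divides it; move 32/45x_2^2 to the remainder.
  leading term x_1: subtract (1)·g_3 from -3/2x_1 → -16/15x_2
  leading term x_2: no divisor's leading term divides it; move -16/15x_2 to the remainder.
  remainder 32/45x_2^2 - 16/15x_2 ≠ 0; add g_4 = 32/45x_2^2 - 16/15x_2 to the basis.

S(f_2,g_3): lcm = x_1x_2. S = 32/45x_2^2 - 16/15x_2.
  leading term x_2^2: subtract (1)·g_4 from 32/45x_2^2 - 16/15x_2 → 0
  remainder 0.

S(f_1,g_4): lcm = x_1x_2^2. S = 0.
  remainder 0.

S(f_2,g_4): lcm = x_1x_2^2. S = 3/2x_1x_2 - 16/15x_2^2.
  leading term x_1x_2: subtract (3/8)·f_1 from 3/2x_1x_2 - 16/15x_2^2 → -16/15x_2^2 + 9/4x_1
  leading term x_2^2: subtract (-3/2)·g_4 from -16/15x_2^2 + 9/4x_1 → 9/4x_1 - 8/5x_2
  leading term x_1: subtract (-3/2)·g_3 from 9/4x_1 - 8/5x_2 → 0
  remainder 0.

S(g_3,g_4): leading monomials are coprime, so the S-polynomial reduces to 0 (Buchberger's first criterion).
Every S-polynomial of the final basis reduces to 0, so we have a Gröbner basis.
Inter-reduce: drop elements whose leading term is divisible by another's, tail-reduce, and make monic.
Reduced Gröbner basis: {x_2^2 - 3/2x_2, x_1 - 32/45x_2}.

Buchberger on the second generating set:
h_1 = 27/4x_1x_2 - 12x_1 + 4/3x_2 + 9, LT = x_1x_2.
h_2 = -147/4x_1x_2 + 42x_1 + 28/3x_2, LT = x_1x_2.

S(h_1,h_2): lcm = x_1x_2. S = -40/63x_1 + 256/567x_2 + 4/3.
  leading term x_1: no divisor's leading term divides it; move -40/63x_1 to the remainder.
  leading term x_2: no divisor's leading term divides it; move 256/567x_2 to the remainder.
  leading term 1: no divisor's leading term divides it; move 4/3 to the remainder.
  remainder -40/63x_1 + 256/567x_2 + 4/3 ≠ 0; add k_3 = -40/63x_1 + 256/567x_2 + 4/3 to the basis.

S(h_1,k_3): lcm = x_1x_2. S = 32/45x_2^2 - 16/9x_1 + 1861/810x_2 + 4/3.
  leading term x_2^2: no divisor's leading term divides it; move 32/45x_2^2 to the remainder.
  leading term x_1: subtract (14/5)·k_3 from -16/9x_1 + 1861/810x_2 + 4/3 → 31/30x_2 - 12/5
  leading term x_2: no divisor's leading term divides it; move 31/30x_2 to the remainder.
  leading term 1: no divisor's leading term divides it; move -12/5 to the remainder.
  remainder 32/45x_2^2 + 31/30x_2 - 12/5 ≠ 0; add k_4 = 32/45x_2^2 + 31/30x_2 - 12/5 to the basis.

S(h_2,k_3): lcm = x_1x_2. S = 32/45x_2^2 - 8/7x_1 + 1163/630x_2.
  leading term x_2^2: subtract (1)·k_4 from 32/45x_2^2 - 8/7x_1 + 1163/630x_2 → -8/7x_1 + 256/315x_2 + 12/5
  leading term x_1: subtract (9/5)·k_3 from -8/7x_1 + 256/315x_2 + 12/5 → 0
  remainder 0.

S(h_1,k_4): lcm = x_1x_2^2. S = -1861/576x_1x_2 + 16/81x_2^2 + 27/8x_1 + 4/3x_2.
  leading term x_1x_2: subtract (-1861/3888)·h_1 from -1861/576x_1x_2 + 16/81x_2^2 + 27/8x_1 + 4/3x_2 → 16/81x_2^2 - 1535/648x_1 + 5749/2916x_2 + 1861/432
  leading term x_2^2: subtract (5/18)·k_4 from 16/81x_2^2 - 1535/648x_1 + 5749/2916x_2 + 1861/432 → -1535/648x_1 + 1228/729x_2 + 2149/432
  leading term x_1: subtract (2149/576)·k_3 from -1535/648x_1 + 1228/729x_2 + 2149/432 → 0
  remainder 0.

S(h_2,k_4): lcm = x_1x_2^2. S = -1163/448x_1x_2 - 16/63x_2^2 + 27/8x_1.
  leading term x_1x_2: subtract (-1163/3024)·h_1 from -1163/448x_1x_2 - 16/63x_2^2 + 27/8x_1 → -16/63x_2^2 - 625/504x_1 + 1163/2268x_2 + 1163/336
  leading term x_2^2: subtract (-5/14)·k_4 from -16/63x_2^2 - 625/504x_1 + 1163/2268x_2 + 1163/336 → -625/504x_1 + 500/567x_2 + 125/48
  leading term x_1: subtract (125/64)·k_3 from -625/504x_1 + 500/567x_2 + 125/48 → 0
  remainder 0.

S(k_3,k_4): leading monomials are coprime, so the S-polynomial reduces to 0 (Buchberger's first criterion).
Every S-polynomial of the final basis reduces to 0, so we have a Gröbner basis.
Inter-reduce: drop elements whose leading term is divisible by another's, tail-reduce, and make monic.
Reduced Gröbner basis: {x_2^2 + 93/64x_2 - 27/8, x_1 - 32/45x_2 - 21/10}.

These differ, so the ideals are not equal.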